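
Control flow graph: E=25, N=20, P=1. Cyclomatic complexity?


Formula: V(G) = E - N + 2P
V(G) = 25 - 20 + 2*1
V(G) = 5 + 2
V(G) = 7

7


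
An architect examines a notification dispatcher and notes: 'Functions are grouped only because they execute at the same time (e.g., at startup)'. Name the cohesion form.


Reasoning: Related by timing only
Type: Temporal cohesion

Temporal cohesion


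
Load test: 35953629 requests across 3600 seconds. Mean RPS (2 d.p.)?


Formula: throughput = requests / seconds
throughput = 35953629 / 3600
throughput = 9987.12 requests/second

9987.12 requests/second


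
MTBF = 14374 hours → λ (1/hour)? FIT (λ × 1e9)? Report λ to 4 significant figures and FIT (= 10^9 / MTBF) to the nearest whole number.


Formula: λ = 1 / MTBF; FIT = λ × 1e9 = 1e9 / MTBF
λ = 1 / 14374 ≈ 6.957e-05 failures/hour
FIT = 1e9 / 14374 ≈ 69570 failures per 1e9 hours (nearest whole number)

λ = 6.957e-05 /h, FIT = 69570


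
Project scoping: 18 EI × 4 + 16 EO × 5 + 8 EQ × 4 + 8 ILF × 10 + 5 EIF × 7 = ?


UFP = EI*4 + EO*5 + EQ*4 + ILF*10 + EIF*7
UFP = 18*4 + 16*5 + 8*4 + 8*10 + 5*7
UFP = 72 + 80 + 32 + 80 + 35
UFP = 299

299


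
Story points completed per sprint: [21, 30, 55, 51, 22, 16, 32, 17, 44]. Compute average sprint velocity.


Formula: Avg velocity = Total points / Number of sprints
Points: [21, 30, 55, 51, 22, 16, 32, 17, 44]
Sum = 21 + 30 + 55 + 51 + 22 + 16 + 32 + 17 + 44 = 288
Avg velocity = 288 / 9 = 32.0 points/sprint

32.0 points/sprint


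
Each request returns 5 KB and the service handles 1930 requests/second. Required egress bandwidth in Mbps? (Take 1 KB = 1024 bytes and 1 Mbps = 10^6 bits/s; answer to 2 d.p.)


Formula: Mbps = payload_bytes * RPS * 8 / 1e6
Payload per request = 5 KB = 5 * 1024 = 5120 bytes
Total bytes/sec = 5120 * 1930 = 9881600
Total bits/sec = 9881600 * 8 = 79052800
Mbps = 79052800 / 1e6 = 79.05

79.05 Mbps


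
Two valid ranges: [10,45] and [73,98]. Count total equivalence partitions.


Valid ranges: [10,45] and [73,98]
Class 1: x < 10 — invalid
Class 2: 10 ≤ x ≤ 45 — valid
Class 3: 45 < x < 73 — invalid (gap between ranges)
Class 4: 73 ≤ x ≤ 98 — valid
Class 5: x > 98 — invalid
Total equivalence classes: 5

5 equivalence classes


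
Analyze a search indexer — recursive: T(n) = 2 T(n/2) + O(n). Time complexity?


Reasoning: master theorem case 2 (merge-sort recurrence)
Complexity: O(n log n)

O(n log n)


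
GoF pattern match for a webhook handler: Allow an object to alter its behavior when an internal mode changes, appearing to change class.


This matches the State pattern

State


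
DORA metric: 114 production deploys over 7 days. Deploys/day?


Formula: deployments per day = releases / days
= 114 / 7
= 16.286 deploys/day
(equivalently, 114.0 deploys/week)

16.286 deploys/day


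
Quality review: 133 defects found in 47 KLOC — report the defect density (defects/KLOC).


Defect density = defects / KLOC
Defect density = 133 / 47
Defect density = 2.83 defects/KLOC

2.83 defects/KLOC


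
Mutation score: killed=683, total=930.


Mutation score = killed / total * 100
Mutation score = 683 / 930 * 100
Mutation score = 73.44%

73.44%


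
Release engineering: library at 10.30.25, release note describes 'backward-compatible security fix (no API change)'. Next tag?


Current: 10.30.25
Change category: 'backward-compatible security fix (no API change)' → patch bump
SemVer rule: patch bump → increment PATCH (MAJOR and MINOR unchanged)
New: 10.30.26

10.30.26


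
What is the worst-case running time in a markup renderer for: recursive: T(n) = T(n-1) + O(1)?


Reasoning: linear recursion with constant work per frame
Complexity: O(n)

O(n)


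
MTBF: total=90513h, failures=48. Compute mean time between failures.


Formula: MTBF = Total operating time / Number of failures
MTBF = 90513 / 48
MTBF = 1885.69 hours

1885.69 hours


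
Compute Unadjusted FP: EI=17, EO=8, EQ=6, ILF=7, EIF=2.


UFP = EI*4 + EO*5 + EQ*4 + ILF*10 + EIF*7
UFP = 17*4 + 8*5 + 6*4 + 7*10 + 2*7
UFP = 68 + 40 + 24 + 70 + 14
UFP = 216

216


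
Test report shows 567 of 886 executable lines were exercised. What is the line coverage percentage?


Coverage = covered / total * 100
Coverage = 567 / 886 * 100
Coverage = 64.0%

64.0%


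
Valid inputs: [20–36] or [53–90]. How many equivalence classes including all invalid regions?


Valid ranges: [20,36] and [53,90]
Class 1: x < 20 — invalid
Class 2: 20 ≤ x ≤ 36 — valid
Class 3: 36 < x < 53 — invalid (gap between ranges)
Class 4: 53 ≤ x ≤ 90 — valid
Class 5: x > 90 — invalid
Total equivalence classes: 5

5 equivalence classes


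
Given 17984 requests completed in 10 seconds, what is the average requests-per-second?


Formula: throughput = requests / seconds
throughput = 17984 / 10
throughput = 1798.4 requests/second

1798.4 requests/second


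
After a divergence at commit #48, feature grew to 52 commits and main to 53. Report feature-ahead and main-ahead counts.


Common ancestor: commit #48
feature commits after divergence: 52 - 48 = 4
main commits after divergence: 53 - 48 = 5
feature is 4 commits ahead of main
main is 5 commits ahead of feature

feature ahead: 4, main ahead: 5


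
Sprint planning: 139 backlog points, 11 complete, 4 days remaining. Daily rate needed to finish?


Formula: Required rate = Remaining points / Days left
Remaining = 139 - 11 = 128 points
Required rate = 128 / 4 = 32.0 points/day

32.0 points/day


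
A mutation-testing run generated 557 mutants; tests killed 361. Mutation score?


Mutation score = killed / total * 100
Mutation score = 361 / 557 * 100
Mutation score = 64.81%

64.81%


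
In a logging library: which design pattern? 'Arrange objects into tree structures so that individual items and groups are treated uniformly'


This matches the Composite pattern

Composite


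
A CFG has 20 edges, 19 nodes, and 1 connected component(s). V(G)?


Formula: V(G) = E - N + 2P
V(G) = 20 - 19 + 2*1
V(G) = 1 + 2
V(G) = 3

3


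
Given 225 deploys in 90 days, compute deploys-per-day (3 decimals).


Formula: deployments per day = releases / days
= 225 / 90
= 2.5 deploys/day
(equivalently, 17.5 deploys/week)

2.5 deploys/day


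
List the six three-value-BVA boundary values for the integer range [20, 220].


Range: [20, 220]
Boundaries: just below min, min, min+1, max-1, max, just above max
Values: [19, 20, 21, 219, 220, 221]

[19, 20, 21, 219, 220, 221]


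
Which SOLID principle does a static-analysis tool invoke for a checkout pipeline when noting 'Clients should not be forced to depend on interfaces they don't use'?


This describes the Interface Segregation Principle (ISP)

Interface Segregation Principle (ISP)


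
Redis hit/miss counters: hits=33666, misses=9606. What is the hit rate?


Formula: hit rate = hits / (hits + misses) * 100
hit rate = 33666 / (33666 + 9606) * 100
hit rate = 33666 / 43272 * 100
hit rate = 77.8%

77.8%


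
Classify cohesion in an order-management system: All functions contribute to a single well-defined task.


Reasoning: Best: single purpose
Type: Functional cohesion

Functional cohesion


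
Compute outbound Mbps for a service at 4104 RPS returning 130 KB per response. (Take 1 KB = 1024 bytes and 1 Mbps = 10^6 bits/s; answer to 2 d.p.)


Formula: Mbps = payload_bytes * RPS * 8 / 1e6
Payload per request = 130 KB = 130 * 1024 = 133120 bytes
Total bytes/sec = 133120 * 4104 = 546324480
Total bits/sec = 546324480 * 8 = 4370595840
Mbps = 4370595840 / 1e6 = 4370.6

4370.6 Mbps


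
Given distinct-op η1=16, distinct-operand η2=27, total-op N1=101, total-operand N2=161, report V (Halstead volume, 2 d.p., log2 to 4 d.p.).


Formula: V = N * log2(η), where N = N1 + N2 and η = η1 + η2
η = 16 + 27 = 43
N = 101 + 161 = 262
log2(43) ≈ 5.4263
V = 262 * 5.4263 = 1421.69

1421.69


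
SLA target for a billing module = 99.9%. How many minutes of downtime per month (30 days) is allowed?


Formula: allowed downtime = period * (100 - SLA) / 100
Period (month (30 days)) = 43200 minutes
Unavailability fraction = (100 - 99.9) / 100
Allowed downtime = 43200 * (100 - 99.9) / 100
Allowed downtime = 43.2 minutes

43.2 minutes


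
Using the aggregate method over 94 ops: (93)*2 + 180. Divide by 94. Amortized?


Formula: Amortized cost = Total cost / Operations
Total cost = (93 * 2) + (1 * 180)
Total cost = 186 + 180 = 366
Amortized = 366 / 94 = 3.8936

3.8936


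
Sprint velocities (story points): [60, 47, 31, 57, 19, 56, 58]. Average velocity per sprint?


Formula: Avg velocity = Total points / Number of sprints
Points: [60, 47, 31, 57, 19, 56, 58]
Sum = 60 + 47 + 31 + 57 + 19 + 56 + 58 = 328
Avg velocity = 328 / 7 = 46.86 points/sprint

46.86 points/sprint


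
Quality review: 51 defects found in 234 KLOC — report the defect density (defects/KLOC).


Defect density = defects / KLOC
Defect density = 51 / 234
Defect density = 0.218 defects/KLOC

0.218 defects/KLOC


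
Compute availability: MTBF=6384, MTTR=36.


Availability = MTBF / (MTBF + MTTR)
Availability = 6384 / (6384 + 36)
Availability = 6384 / 6420
Availability = 99.4393%

99.4393%


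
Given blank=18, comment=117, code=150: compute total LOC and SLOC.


Total LOC = blank + comment + code
Total LOC = 18 + 117 + 150 = 285
SLOC (source only) = code = 150

Total LOC: 285, SLOC: 150


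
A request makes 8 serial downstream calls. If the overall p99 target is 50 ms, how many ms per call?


Formula: per_stage = total_budget / stages
per_stage = 50 / 8
per_stage = 6.25 ms

6.25 ms


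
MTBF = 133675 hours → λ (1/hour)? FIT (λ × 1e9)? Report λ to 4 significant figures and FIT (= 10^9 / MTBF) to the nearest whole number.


Formula: λ = 1 / MTBF; FIT = λ × 1e9 = 1e9 / MTBF
λ = 1 / 133675 ≈ 7.481e-06 failures/hour
FIT = 1e9 / 133675 ≈ 7481 failures per 1e9 hours (nearest whole number)

λ = 7.481e-06 /h, FIT = 7481


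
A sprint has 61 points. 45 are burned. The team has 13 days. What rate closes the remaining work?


Formula: Required rate = Remaining points / Days left
Remaining = 61 - 45 = 16 points
Required rate = 16 / 13 = 1.23 points/day

1.23 points/day


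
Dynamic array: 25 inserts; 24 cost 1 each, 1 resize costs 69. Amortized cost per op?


Formula: Amortized cost = Total cost / Operations
Total cost = (24 * 1) + (1 * 69)
Total cost = 24 + 69 = 93
Amortized = 93 / 25 = 3.72

3.72


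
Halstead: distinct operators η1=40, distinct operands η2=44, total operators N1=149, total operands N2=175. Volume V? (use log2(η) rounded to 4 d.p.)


Formula: V = N * log2(η), where N = N1 + N2 and η = η1 + η2
η = 40 + 44 = 84
N = 149 + 175 = 324
log2(84) ≈ 6.3923
V = 324 * 6.3923 = 2071.11

2071.11


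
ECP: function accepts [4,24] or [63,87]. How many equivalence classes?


Valid ranges: [4,24] and [63,87]
Class 1: x < 4 — invalid
Class 2: 4 ≤ x ≤ 24 — valid
Class 3: 24 < x < 63 — invalid (gap between ranges)
Class 4: 63 ≤ x ≤ 87 — valid
Class 5: x > 87 — invalid
Total equivalence classes: 5

5 equivalence classes


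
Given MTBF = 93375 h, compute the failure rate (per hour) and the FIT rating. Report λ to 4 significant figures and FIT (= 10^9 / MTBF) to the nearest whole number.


Formula: λ = 1 / MTBF; FIT = λ × 1e9 = 1e9 / MTBF
λ = 1 / 93375 ≈ 1.071e-05 failures/hour
FIT = 1e9 / 93375 ≈ 10710 failures per 1e9 hours (nearest whole number)

λ = 1.071e-05 /h, FIT = 10710


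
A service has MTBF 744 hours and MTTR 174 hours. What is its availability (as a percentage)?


Availability = MTBF / (MTBF + MTTR)
Availability = 744 / (744 + 174)
Availability = 744 / 918
Availability = 81.0458%

81.0458%


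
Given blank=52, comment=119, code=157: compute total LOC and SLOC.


Total LOC = blank + comment + code
Total LOC = 52 + 119 + 157 = 328
SLOC (source only) = code = 157

Total LOC: 328, SLOC: 157


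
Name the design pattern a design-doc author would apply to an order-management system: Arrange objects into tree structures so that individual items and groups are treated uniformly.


This matches the Composite pattern

Composite


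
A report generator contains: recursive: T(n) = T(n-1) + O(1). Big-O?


Reasoning: linear recursion with constant work per frame
Complexity: O(n)

O(n)


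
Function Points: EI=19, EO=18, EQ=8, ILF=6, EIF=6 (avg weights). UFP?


UFP = EI*4 + EO*5 + EQ*4 + ILF*10 + EIF*7
UFP = 19*4 + 18*5 + 8*4 + 6*10 + 6*7
UFP = 76 + 90 + 32 + 60 + 42
UFP = 300

300


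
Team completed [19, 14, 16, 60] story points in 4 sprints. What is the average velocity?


Formula: Avg velocity = Total points / Number of sprints
Points: [19, 14, 16, 60]
Sum = 19 + 14 + 16 + 60 = 109
Avg velocity = 109 / 4 = 27.25 points/sprint

27.25 points/sprint


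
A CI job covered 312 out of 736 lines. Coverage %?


Coverage = covered / total * 100
Coverage = 312 / 736 * 100
Coverage = 42.39%

42.39%


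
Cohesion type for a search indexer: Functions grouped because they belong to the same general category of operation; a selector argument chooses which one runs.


Reasoning: Grouped by category of activity, not by data or sequence
Type: Logical cohesion

Logical cohesion


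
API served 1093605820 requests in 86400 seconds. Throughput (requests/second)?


Formula: throughput = requests / seconds
throughput = 1093605820 / 86400
throughput = 12657.47 requests/second

12657.47 requests/second


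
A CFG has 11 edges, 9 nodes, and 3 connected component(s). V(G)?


Formula: V(G) = E - N + 2P
V(G) = 11 - 9 + 2*3
V(G) = 2 + 6
V(G) = 8

8


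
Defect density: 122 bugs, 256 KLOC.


Defect density = defects / KLOC
Defect density = 122 / 256
Defect density = 0.477 defects/KLOC

0.477 defects/KLOC


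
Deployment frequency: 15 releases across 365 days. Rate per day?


Formula: deployments per day = releases / days
= 15 / 365
= 0.041 deploys/day
(equivalently, 0.29 deploys/week)

0.041 deploys/day


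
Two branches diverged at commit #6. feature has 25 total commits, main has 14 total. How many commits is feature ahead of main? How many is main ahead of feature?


Common ancestor: commit #6
feature commits after divergence: 25 - 6 = 19
main commits after divergence: 14 - 6 = 8
feature is 19 commits ahead of main
main is 8 commits ahead of feature

feature ahead: 19, main ahead: 8


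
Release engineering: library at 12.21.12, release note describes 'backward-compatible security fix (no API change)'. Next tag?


Current: 12.21.12
Change category: 'backward-compatible security fix (no API change)' → patch bump
SemVer rule: patch bump → increment PATCH (MAJOR and MINOR unchanged)
New: 12.21.13

12.21.13


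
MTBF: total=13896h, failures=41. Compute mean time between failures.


Formula: MTBF = Total operating time / Number of failures
MTBF = 13896 / 41
MTBF = 338.93 hours

338.93 hours


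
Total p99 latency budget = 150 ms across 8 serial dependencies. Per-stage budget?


Formula: per_stage = total_budget / stages
per_stage = 150 / 8
per_stage = 18.75 ms

18.75 ms


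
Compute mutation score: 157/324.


Mutation score = killed / total * 100
Mutation score = 157 / 324 * 100
Mutation score = 48.46%

48.46%


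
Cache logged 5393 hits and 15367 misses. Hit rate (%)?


Formula: hit rate = hits / (hits + misses) * 100
hit rate = 5393 / (5393 + 15367) * 100
hit rate = 5393 / 20760 * 100
hit rate = 25.98%

25.98%


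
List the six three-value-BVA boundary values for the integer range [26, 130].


Range: [26, 130]
Boundaries: just below min, min, min+1, max-1, max, just above max
Values: [25, 26, 27, 129, 130, 131]

[25, 26, 27, 129, 130, 131]


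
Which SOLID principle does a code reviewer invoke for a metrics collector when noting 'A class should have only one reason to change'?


This describes the Single Responsibility Principle (SRP)

Single Responsibility Principle (SRP)


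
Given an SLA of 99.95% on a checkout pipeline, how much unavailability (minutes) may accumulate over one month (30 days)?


Formula: allowed downtime = period * (100 - SLA) / 100
Period (month (30 days)) = 43200 minutes
Unavailability fraction = (100 - 99.95) / 100
Allowed downtime = 43200 * (100 - 99.95) / 100
Allowed downtime = 21.6 minutes

21.6 minutes


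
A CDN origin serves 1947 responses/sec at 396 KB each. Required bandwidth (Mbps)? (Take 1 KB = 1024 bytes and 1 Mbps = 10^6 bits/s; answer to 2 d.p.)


Formula: Mbps = payload_bytes * RPS * 8 / 1e6
Payload per request = 396 KB = 396 * 1024 = 405504 bytes
Total bytes/sec = 405504 * 1947 = 789516288
Total bits/sec = 789516288 * 8 = 6316130304
Mbps = 6316130304 / 1e6 = 6316.13

6316.13 Mbps


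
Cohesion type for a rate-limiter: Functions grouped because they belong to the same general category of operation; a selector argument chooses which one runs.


Reasoning: Grouped by category of activity, not by data or sequence
Type: Logical cohesion

Logical cohesion


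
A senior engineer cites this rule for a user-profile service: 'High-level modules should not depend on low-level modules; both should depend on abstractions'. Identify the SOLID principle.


This describes the Dependency Inversion Principle (DIP)

Dependency Inversion Principle (DIP)


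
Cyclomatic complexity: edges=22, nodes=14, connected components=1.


Formula: V(G) = E - N + 2P
V(G) = 22 - 14 + 2*1
V(G) = 8 + 2
V(G) = 10

10


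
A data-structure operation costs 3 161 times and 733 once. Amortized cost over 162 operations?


Formula: Amortized cost = Total cost / Operations
Total cost = (161 * 3) + (1 * 733)
Total cost = 483 + 733 = 1216
Amortized = 1216 / 162 = 7.5062

7.5062


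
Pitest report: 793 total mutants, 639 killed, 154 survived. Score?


Mutation score = killed / total * 100
Mutation score = 639 / 793 * 100
Mutation score = 80.58%

80.58%


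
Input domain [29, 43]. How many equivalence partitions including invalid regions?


Valid range: [29, 43]
Class 1: x < 29 — invalid
Class 2: 29 ≤ x ≤ 43 — valid
Class 3: x > 43 — invalid
Total equivalence classes: 3

3 equivalence classes


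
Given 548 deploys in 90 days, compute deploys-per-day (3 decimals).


Formula: deployments per day = releases / days
= 548 / 90
= 6.089 deploys/day
(equivalently, 42.62 deploys/week)

6.089 deploys/day


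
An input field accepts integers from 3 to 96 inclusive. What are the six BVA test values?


Range: [3, 96]
Boundaries: just below min, min, min+1, max-1, max, just above max
Values: [2, 3, 4, 95, 96, 97]

[2, 3, 4, 95, 96, 97]


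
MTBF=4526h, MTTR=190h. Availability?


Availability = MTBF / (MTBF + MTTR)
Availability = 4526 / (4526 + 190)
Availability = 4526 / 4716
Availability = 95.9712%

95.9712%


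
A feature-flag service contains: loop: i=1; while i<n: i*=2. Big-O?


Reasoning: i doubles each step so iterations are log2(n)
Complexity: O(log n)

O(log n)


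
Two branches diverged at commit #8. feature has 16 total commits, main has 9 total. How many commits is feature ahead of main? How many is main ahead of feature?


Common ancestor: commit #8
feature commits after divergence: 16 - 8 = 8
main commits after divergence: 9 - 8 = 1
feature is 8 commits ahead of main
main is 1 commits ahead of feature

feature ahead: 8, main ahead: 1


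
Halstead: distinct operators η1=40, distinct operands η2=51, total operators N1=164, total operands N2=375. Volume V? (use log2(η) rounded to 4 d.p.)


Formula: V = N * log2(η), where N = N1 + N2 and η = η1 + η2
η = 40 + 51 = 91
N = 164 + 375 = 539
log2(91) ≈ 6.5078
V = 539 * 6.5078 = 3507.70

3507.70


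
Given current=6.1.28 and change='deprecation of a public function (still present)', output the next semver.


Current: 6.1.28
Change category: 'deprecation of a public function (still present)' → minor bump
SemVer rule: minor bump → increment MINOR, reset PATCH to 0 (MAJOR unchanged)
New: 6.2.0

6.2.0


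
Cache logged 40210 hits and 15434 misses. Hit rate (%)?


Formula: hit rate = hits / (hits + misses) * 100
hit rate = 40210 / (40210 + 15434) * 100
hit rate = 40210 / 55644 * 100
hit rate = 72.26%

72.26%


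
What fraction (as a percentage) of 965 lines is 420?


Coverage = covered / total * 100
Coverage = 420 / 965 * 100
Coverage = 43.52%

43.52%


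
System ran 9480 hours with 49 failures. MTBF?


Formula: MTBF = Total operating time / Number of failures
MTBF = 9480 / 49
MTBF = 193.47 hours

193.47 hours


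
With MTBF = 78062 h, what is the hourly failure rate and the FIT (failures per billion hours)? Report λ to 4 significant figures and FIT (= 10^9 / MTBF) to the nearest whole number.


Formula: λ = 1 / MTBF; FIT = λ × 1e9 = 1e9 / MTBF
λ = 1 / 78062 ≈ 1.281e-05 failures/hour
FIT = 1e9 / 78062 ≈ 12810 failures per 1e9 hours (nearest whole number)

λ = 1.281e-05 /h, FIT = 12810


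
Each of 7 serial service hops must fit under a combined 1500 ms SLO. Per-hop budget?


Formula: per_stage = total_budget / stages
per_stage = 1500 / 7
per_stage = 214.29 ms

214.29 ms


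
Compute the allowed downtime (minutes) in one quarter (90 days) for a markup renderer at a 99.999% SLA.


Formula: allowed downtime = period * (100 - SLA) / 100
Period (quarter (90 days)) = 129600 minutes
Unavailability fraction = (100 - 99.999) / 100
Allowed downtime = 129600 * (100 - 99.999) / 100
Allowed downtime = 1.296 minutes

1.296 minutes


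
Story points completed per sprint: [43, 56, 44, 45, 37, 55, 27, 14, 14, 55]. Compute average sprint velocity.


Formula: Avg velocity = Total points / Number of sprints
Points: [43, 56, 44, 45, 37, 55, 27, 14, 14, 55]
Sum = 43 + 56 + 44 + 45 + 37 + 55 + 27 + 14 + 14 + 55 = 390
Avg velocity = 390 / 10 = 39.0 points/sprint

39.0 points/sprint


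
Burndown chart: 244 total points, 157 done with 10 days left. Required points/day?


Formula: Required rate = Remaining points / Days left
Remaining = 244 - 157 = 87 points
Required rate = 87 / 10 = 8.7 points/day

8.7 points/day


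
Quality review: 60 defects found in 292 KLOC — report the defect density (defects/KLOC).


Defect density = defects / KLOC
Defect density = 60 / 292
Defect density = 0.205 defects/KLOC

0.205 defects/KLOC


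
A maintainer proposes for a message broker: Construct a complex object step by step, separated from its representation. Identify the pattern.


This matches the Builder pattern

Builder


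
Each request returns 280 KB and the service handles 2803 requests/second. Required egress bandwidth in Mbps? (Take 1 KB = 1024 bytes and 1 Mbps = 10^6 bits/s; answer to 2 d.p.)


Formula: Mbps = payload_bytes * RPS * 8 / 1e6
Payload per request = 280 KB = 280 * 1024 = 286720 bytes
Total bytes/sec = 286720 * 2803 = 803676160
Total bits/sec = 803676160 * 8 = 6429409280
Mbps = 6429409280 / 1e6 = 6429.41

6429.41 Mbps


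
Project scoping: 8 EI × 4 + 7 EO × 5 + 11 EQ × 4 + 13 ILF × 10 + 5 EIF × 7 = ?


UFP = EI*4 + EO*5 + EQ*4 + ILF*10 + EIF*7
UFP = 8*4 + 7*5 + 11*4 + 13*10 + 5*7
UFP = 32 + 35 + 44 + 130 + 35
UFP = 276

276


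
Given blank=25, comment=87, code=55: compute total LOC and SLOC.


Total LOC = blank + comment + code
Total LOC = 25 + 87 + 55 = 167
SLOC (source only) = code = 55

Total LOC: 167, SLOC: 55


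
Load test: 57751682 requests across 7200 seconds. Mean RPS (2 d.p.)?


Formula: throughput = requests / seconds
throughput = 57751682 / 7200
throughput = 8021.07 requests/second

8021.07 requests/second


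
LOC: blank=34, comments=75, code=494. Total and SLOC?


Total LOC = blank + comment + code
Total LOC = 34 + 75 + 494 = 603
SLOC (source only) = code = 494

Total LOC: 603, SLOC: 494


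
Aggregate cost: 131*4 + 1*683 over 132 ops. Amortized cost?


Formula: Amortized cost = Total cost / Operations
Total cost = (131 * 4) + (1 * 683)
Total cost = 524 + 683 = 1207
Amortized = 1207 / 132 = 9.1439

9.1439


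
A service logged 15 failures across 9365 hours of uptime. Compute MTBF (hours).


Formula: MTBF = Total operating time / Number of failures
MTBF = 9365 / 15
MTBF = 624.33 hours

624.33 hours


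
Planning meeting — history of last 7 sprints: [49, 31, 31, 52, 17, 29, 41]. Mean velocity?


Formula: Avg velocity = Total points / Number of sprints
Points: [49, 31, 31, 52, 17, 29, 41]
Sum = 49 + 31 + 31 + 52 + 17 + 29 + 41 = 250
Avg velocity = 250 / 7 = 35.71 points/sprint

35.71 points/sprint


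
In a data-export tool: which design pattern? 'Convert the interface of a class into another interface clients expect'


This matches the Adapter pattern

Adapter


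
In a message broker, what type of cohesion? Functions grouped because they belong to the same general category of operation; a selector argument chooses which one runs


Reasoning: Grouped by category of activity, not by data or sequence
Type: Logical cohesion

Logical cohesion


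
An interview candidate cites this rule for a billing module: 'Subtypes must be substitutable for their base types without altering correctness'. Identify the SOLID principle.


This describes the Liskov Substitution Principle (LSP)

Liskov Substitution Principle (LSP)


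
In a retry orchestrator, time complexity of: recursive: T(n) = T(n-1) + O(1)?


Reasoning: linear recursion with constant work per frame
Complexity: O(n)

O(n)


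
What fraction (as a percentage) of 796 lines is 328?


Coverage = covered / total * 100
Coverage = 328 / 796 * 100
Coverage = 41.21%

41.21%


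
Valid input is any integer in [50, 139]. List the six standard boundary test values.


Range: [50, 139]
Boundaries: just below min, min, min+1, max-1, max, just above max
Values: [49, 50, 51, 138, 139, 140]

[49, 50, 51, 138, 139, 140]


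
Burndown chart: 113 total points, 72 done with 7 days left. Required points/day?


Formula: Required rate = Remaining points / Days left
Remaining = 113 - 72 = 41 points
Required rate = 41 / 7 = 5.86 points/day

5.86 points/day


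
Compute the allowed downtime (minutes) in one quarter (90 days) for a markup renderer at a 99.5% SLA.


Formula: allowed downtime = period * (100 - SLA) / 100
Period (quarter (90 days)) = 129600 minutes
Unavailability fraction = (100 - 99.5) / 100
Allowed downtime = 129600 * (100 - 99.5) / 100
Allowed downtime = 648.0 minutes

648.0 minutes


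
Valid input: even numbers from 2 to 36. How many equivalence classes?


Constraint: even integers in [2, 36]
Class 1: x < 2 — out-of-range invalid
Class 2: x in [2,36] but odd — wrong type invalid
Class 3: x in [2,36] and even — valid
Class 4: x > 36 — out-of-range invalid
Total equivalence classes: 4

4 equivalence classes


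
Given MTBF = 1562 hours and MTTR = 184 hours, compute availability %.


Availability = MTBF / (MTBF + MTTR)
Availability = 1562 / (1562 + 184)
Availability = 1562 / 1746
Availability = 89.4616%

89.4616%


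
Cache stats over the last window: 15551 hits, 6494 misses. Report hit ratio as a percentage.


Formula: hit rate = hits / (hits + misses) * 100
hit rate = 15551 / (15551 + 6494) * 100
hit rate = 15551 / 22045 * 100
hit rate = 70.54%

70.54%


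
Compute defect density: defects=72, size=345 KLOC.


Defect density = defects / KLOC
Defect density = 72 / 345
Defect density = 0.209 defects/KLOC

0.209 defects/KLOC


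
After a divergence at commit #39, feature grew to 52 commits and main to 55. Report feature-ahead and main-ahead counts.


Common ancestor: commit #39
feature commits after divergence: 52 - 39 = 13
main commits after divergence: 55 - 39 = 16
feature is 13 commits ahead of main
main is 16 commits ahead of feature

feature ahead: 13, main ahead: 16


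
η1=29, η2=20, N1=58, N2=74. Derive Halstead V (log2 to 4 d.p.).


Formula: V = N * log2(η), where N = N1 + N2 and η = η1 + η2
η = 29 + 20 = 49
N = 58 + 74 = 132
log2(49) ≈ 5.6147
V = 132 * 5.6147 = 741.14

741.14


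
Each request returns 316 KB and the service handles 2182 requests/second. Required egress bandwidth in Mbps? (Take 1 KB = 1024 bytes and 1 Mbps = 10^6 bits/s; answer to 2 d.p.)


Formula: Mbps = payload_bytes * RPS * 8 / 1e6
Payload per request = 316 KB = 316 * 1024 = 323584 bytes
Total bytes/sec = 323584 * 2182 = 706060288
Total bits/sec = 706060288 * 8 = 5648482304
Mbps = 5648482304 / 1e6 = 5648.48

5648.48 Mbps


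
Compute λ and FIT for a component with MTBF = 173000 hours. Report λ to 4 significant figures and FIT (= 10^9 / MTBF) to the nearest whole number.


Formula: λ = 1 / MTBF; FIT = λ × 1e9 = 1e9 / MTBF
λ = 1 / 173000 ≈ 5.780e-06 failures/hour
FIT = 1e9 / 173000 ≈ 5780 failures per 1e9 hours (nearest whole number)

λ = 5.780e-06 /h, FIT = 5780


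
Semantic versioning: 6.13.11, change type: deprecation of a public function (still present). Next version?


Current: 6.13.11
Change category: 'deprecation of a public function (still present)' → minor bump
SemVer rule: minor bump → increment MINOR, reset PATCH to 0 (MAJOR unchanged)
New: 6.14.0

6.14.0


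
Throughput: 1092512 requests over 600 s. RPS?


Formula: throughput = requests / seconds
throughput = 1092512 / 600
throughput = 1820.85 requests/second

1820.85 requests/second


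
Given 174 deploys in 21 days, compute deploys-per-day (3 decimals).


Formula: deployments per day = releases / days
= 174 / 21
= 8.286 deploys/day
(equivalently, 58.0 deploys/week)

8.286 deploys/day


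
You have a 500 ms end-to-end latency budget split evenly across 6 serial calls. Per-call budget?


Formula: per_stage = total_budget / stages
per_stage = 500 / 6
per_stage = 83.33 ms

83.33 ms


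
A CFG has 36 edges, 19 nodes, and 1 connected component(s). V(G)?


Formula: V(G) = E - N + 2P
V(G) = 36 - 19 + 2*1
V(G) = 17 + 2
V(G) = 19

19


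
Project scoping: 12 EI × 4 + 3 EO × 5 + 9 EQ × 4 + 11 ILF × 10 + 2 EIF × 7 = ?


UFP = EI*4 + EO*5 + EQ*4 + ILF*10 + EIF*7
UFP = 12*4 + 3*5 + 9*4 + 11*10 + 2*7
UFP = 48 + 15 + 36 + 110 + 14
UFP = 223

223


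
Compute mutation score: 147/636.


Mutation score = killed / total * 100
Mutation score = 147 / 636 * 100
Mutation score = 23.11%

23.11%


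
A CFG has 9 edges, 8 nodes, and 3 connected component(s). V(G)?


Formula: V(G) = E - N + 2P
V(G) = 9 - 8 + 2*3
V(G) = 1 + 6
V(G) = 7

7


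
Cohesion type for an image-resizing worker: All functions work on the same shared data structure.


Reasoning: Functions share data
Type: Communicational cohesion

Communicational cohesion


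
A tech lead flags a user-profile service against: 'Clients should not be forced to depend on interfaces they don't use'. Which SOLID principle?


This describes the Interface Segregation Principle (ISP)

Interface Segregation Principle (ISP)


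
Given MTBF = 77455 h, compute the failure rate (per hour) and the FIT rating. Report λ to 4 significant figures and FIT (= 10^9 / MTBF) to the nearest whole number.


Formula: λ = 1 / MTBF; FIT = λ × 1e9 = 1e9 / MTBF
λ = 1 / 77455 ≈ 1.291e-05 failures/hour
FIT = 1e9 / 77455 ≈ 12911 failures per 1e9 hours (nearest whole number)

λ = 1.291e-05 /h, FIT = 12911


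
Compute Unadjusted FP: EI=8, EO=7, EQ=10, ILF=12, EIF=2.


UFP = EI*4 + EO*5 + EQ*4 + ILF*10 + EIF*7
UFP = 8*4 + 7*5 + 10*4 + 12*10 + 2*7
UFP = 32 + 35 + 40 + 120 + 14
UFP = 241

241


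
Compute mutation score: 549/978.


Mutation score = killed / total * 100
Mutation score = 549 / 978 * 100
Mutation score = 56.13%

56.13%


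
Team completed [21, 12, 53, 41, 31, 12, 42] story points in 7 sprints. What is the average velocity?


Formula: Avg velocity = Total points / Number of sprints
Points: [21, 12, 53, 41, 31, 12, 42]
Sum = 21 + 12 + 53 + 41 + 31 + 12 + 42 = 212
Avg velocity = 212 / 7 = 30.29 points/sprint

30.29 points/sprint


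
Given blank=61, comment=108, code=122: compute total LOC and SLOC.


Total LOC = blank + comment + code
Total LOC = 61 + 108 + 122 = 291
SLOC (source only) = code = 122

Total LOC: 291, SLOC: 122


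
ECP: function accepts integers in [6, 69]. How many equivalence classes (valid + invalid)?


Valid range: [6, 69]
Class 1: x < 6 — invalid
Class 2: 6 ≤ x ≤ 69 — valid
Class 3: x > 69 — invalid
Total equivalence classes: 3

3 equivalence classes


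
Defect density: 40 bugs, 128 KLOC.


Defect density = defects / KLOC
Defect density = 40 / 128
Defect density = 0.313 defects/KLOC

0.313 defects/KLOC


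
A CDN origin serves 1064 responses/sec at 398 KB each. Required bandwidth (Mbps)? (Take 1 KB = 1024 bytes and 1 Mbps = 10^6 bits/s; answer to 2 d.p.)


Formula: Mbps = payload_bytes * RPS * 8 / 1e6
Payload per request = 398 KB = 398 * 1024 = 407552 bytes
Total bytes/sec = 407552 * 1064 = 433635328
Total bits/sec = 433635328 * 8 = 3469082624
Mbps = 3469082624 / 1e6 = 3469.08

3469.08 Mbps


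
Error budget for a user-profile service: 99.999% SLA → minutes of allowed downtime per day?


Formula: allowed downtime = period * (100 - SLA) / 100
Period (day) = 1440 minutes
Unavailability fraction = (100 - 99.999) / 100
Allowed downtime = 1440 * (100 - 99.999) / 100
Allowed downtime = 0.0144 minutes

0.0144 minutes


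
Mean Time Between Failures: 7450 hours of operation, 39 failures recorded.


Formula: MTBF = Total operating time / Number of failures
MTBF = 7450 / 39
MTBF = 191.03 hours

191.03 hours


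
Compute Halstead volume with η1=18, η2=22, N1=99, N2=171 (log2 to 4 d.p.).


Formula: V = N * log2(η), where N = N1 + N2 and η = η1 + η2
η = 18 + 22 = 40
N = 99 + 171 = 270
log2(40) ≈ 5.3219
V = 270 * 5.3219 = 1436.91

1436.91


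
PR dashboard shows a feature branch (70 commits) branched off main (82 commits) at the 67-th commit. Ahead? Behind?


Common ancestor: commit #67
feature commits after divergence: 70 - 67 = 3
main commits after divergence: 82 - 67 = 15
feature is 3 commits ahead of main
main is 15 commits ahead of feature

feature ahead: 3, main ahead: 15


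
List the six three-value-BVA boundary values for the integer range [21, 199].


Range: [21, 199]
Boundaries: just below min, min, min+1, max-1, max, just above max
Values: [20, 21, 22, 198, 199, 200]

[20, 21, 22, 198, 199, 200]


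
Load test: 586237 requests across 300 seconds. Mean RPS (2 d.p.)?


Formula: throughput = requests / seconds
throughput = 586237 / 300
throughput = 1954.12 requests/second

1954.12 requests/second


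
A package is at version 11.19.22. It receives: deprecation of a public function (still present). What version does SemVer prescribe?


Current: 11.19.22
Change category: 'deprecation of a public function (still present)' → minor bump
SemVer rule: minor bump → increment MINOR, reset PATCH to 0 (MAJOR unchanged)
New: 11.20.0

11.20.0


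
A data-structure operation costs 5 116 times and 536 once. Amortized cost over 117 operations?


Formula: Amortized cost = Total cost / Operations
Total cost = (116 * 5) + (1 * 536)
Total cost = 580 + 536 = 1116
Amortized = 1116 / 117 = 9.5385

9.5385


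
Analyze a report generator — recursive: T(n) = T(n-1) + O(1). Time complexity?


Reasoning: linear recursion with constant work per frame
Complexity: O(n)

O(n)


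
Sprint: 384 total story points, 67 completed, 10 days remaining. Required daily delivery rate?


Formula: Required rate = Remaining points / Days left
Remaining = 384 - 67 = 317 points
Required rate = 317 / 10 = 31.7 points/day

31.7 points/day


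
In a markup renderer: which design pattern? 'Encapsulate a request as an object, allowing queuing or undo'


This matches the Command pattern

Command


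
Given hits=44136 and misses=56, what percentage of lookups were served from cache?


Formula: hit rate = hits / (hits + misses) * 100
hit rate = 44136 / (44136 + 56) * 100
hit rate = 44136 / 44192 * 100
hit rate = 99.87%

99.87%


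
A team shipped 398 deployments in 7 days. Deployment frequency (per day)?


Formula: deployments per day = releases / days
= 398 / 7
= 56.857 deploys/day
(equivalently, 398.0 deploys/week)

56.857 deploys/day


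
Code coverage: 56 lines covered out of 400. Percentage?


Coverage = covered / total * 100
Coverage = 56 / 400 * 100
Coverage = 14.0%

14.0%


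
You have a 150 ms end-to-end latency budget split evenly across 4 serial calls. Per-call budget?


Formula: per_stage = total_budget / stages
per_stage = 150 / 4
per_stage = 37.5 ms

37.5 ms


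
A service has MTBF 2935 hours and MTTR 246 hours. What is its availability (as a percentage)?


Availability = MTBF / (MTBF + MTTR)
Availability = 2935 / (2935 + 246)
Availability = 2935 / 3181
Availability = 92.2666%

92.2666%


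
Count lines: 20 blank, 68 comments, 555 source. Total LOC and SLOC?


Total LOC = blank + comment + code
Total LOC = 20 + 68 + 555 = 643
SLOC (source only) = code = 555

Total LOC: 643, SLOC: 555


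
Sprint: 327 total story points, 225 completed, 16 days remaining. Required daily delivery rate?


Formula: Required rate = Remaining points / Days left
Remaining = 327 - 225 = 102 points
Required rate = 102 / 16 = 6.38 points/day

6.38 points/day


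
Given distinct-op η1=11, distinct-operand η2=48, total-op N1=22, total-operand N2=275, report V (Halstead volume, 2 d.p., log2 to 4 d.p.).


Formula: V = N * log2(η), where N = N1 + N2 and η = η1 + η2
η = 11 + 48 = 59
N = 22 + 275 = 297
log2(59) ≈ 5.8826
V = 297 * 5.8826 = 1747.13

1747.13


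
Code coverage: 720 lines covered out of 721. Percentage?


Coverage = covered / total * 100
Coverage = 720 / 721 * 100
Coverage = 99.86%

99.86%


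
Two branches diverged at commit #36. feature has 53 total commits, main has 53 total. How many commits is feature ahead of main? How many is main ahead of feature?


Common ancestor: commit #36
feature commits after divergence: 53 - 36 = 17
main commits after divergence: 53 - 36 = 17
feature is 17 commits ahead of main
main is 17 commits ahead of feature

feature ahead: 17, main ahead: 17


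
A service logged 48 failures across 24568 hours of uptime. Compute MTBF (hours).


Formula: MTBF = Total operating time / Number of failures
MTBF = 24568 / 48
MTBF = 511.83 hours

511.83 hours


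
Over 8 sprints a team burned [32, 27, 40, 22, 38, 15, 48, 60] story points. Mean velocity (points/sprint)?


Formula: Avg velocity = Total points / Number of sprints
Points: [32, 27, 40, 22, 38, 15, 48, 60]
Sum = 32 + 27 + 40 + 22 + 38 + 15 + 48 + 60 = 282
Avg velocity = 282 / 8 = 35.25 points/sprint

35.25 points/sprint


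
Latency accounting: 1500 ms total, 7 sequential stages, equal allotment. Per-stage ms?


Formula: per_stage = total_budget / stages
per_stage = 1500 / 7
per_stage = 214.29 ms

214.29 ms


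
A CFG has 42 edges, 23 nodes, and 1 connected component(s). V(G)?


Formula: V(G) = E - N + 2P
V(G) = 42 - 23 + 2*1
V(G) = 19 + 2
V(G) = 21

21


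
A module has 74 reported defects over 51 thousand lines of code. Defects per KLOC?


Defect density = defects / KLOC
Defect density = 74 / 51
Defect density = 1.451 defects/KLOC

1.451 defects/KLOC


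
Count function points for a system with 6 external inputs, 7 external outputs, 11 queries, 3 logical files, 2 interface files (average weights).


UFP = EI*4 + EO*5 + EQ*4 + ILF*10 + EIF*7
UFP = 6*4 + 7*5 + 11*4 + 3*10 + 2*7
UFP = 24 + 35 + 44 + 30 + 14
UFP = 147

147


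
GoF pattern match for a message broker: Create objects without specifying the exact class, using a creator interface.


This matches the Factory Method pattern

Factory Method


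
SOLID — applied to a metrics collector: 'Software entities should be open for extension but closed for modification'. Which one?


This describes the Open/Closed Principle (OCP)

Open/Closed Principle (OCP)
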